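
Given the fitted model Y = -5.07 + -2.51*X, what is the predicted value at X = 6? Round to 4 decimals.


Predicted value:
Y = -5.07 + (-2.51)(6) = -5.07 + -15.0600 = -20.1300.

-20.1300


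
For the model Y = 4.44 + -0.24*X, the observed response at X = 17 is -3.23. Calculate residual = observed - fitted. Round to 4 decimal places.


Fitted value at X = 17 is yhat = 4.44 + -0.24*17 = 0.3600.
Residual = -3.23 - 0.3600 = -3.5900.

-3.5900


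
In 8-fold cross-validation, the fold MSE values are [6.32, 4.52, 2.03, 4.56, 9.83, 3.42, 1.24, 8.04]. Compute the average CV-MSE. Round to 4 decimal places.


Sum of fold MSEs = 39.9600.
Average = 39.9600 / 8 = 4.9950.

4.9950


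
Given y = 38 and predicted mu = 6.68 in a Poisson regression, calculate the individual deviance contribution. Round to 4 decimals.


First: ln(38/6.68) = 1.738468.
Then: 38 * 1.738468 = 66.061784.
y - mu = 38 - 6.68 = 31.32.
D = 2(66.061784 - 31.32) = 69.483568, which rounds to 69.4836.

69.4836


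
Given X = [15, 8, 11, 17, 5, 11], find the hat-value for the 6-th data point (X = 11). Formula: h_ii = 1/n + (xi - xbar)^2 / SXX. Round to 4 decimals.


n = 6, xbar = 11.1667.
SXX = sum((xi - xbar)^2) = 96.8333.
h = 1/6 + (11 - 11.1667)^2 / 96.8333 = 0.1670.

0.1670


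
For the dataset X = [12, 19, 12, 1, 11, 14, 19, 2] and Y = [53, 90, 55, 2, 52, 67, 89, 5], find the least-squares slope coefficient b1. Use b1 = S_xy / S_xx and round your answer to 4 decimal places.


The sample means are xbar = 11.2500 and ybar = 51.6250.
Compute S_xx = 319.5000 and S_xy = 1572.7500.
Slope b1 = S_xy / S_xx = 1572.7500 / 319.5000 = 4.9225.

4.9225


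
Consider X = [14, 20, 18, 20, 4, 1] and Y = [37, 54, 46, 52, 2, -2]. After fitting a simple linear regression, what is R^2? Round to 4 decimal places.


The fitted line is Y = -7.0000 + 3.0000*X.
SSres = 20.0000, SStot = 3159.5000.
R^2 = 1 - SSres/SStot = 0.9937.

0.9937


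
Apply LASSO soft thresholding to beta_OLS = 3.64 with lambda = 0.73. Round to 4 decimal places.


Check: |3.64| = 3.64 vs lambda = 0.73.
Since |beta| > lambda, coefficient = sign(beta)*(|beta| - lambda) = 2.9100.
Soft-thresholded coefficient = 2.9100.

2.9100


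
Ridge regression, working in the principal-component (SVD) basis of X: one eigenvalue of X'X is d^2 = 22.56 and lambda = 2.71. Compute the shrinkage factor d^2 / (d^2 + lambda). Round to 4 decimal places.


d^2 + lambda = 22.56 + 2.71 = 25.2700.
Shrinkage factor = 22.56/25.2700 = 0.8928.

0.8928


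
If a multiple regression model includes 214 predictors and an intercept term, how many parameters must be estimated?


Including the intercept, the model has 214 predictor coefficients + 1 intercept.
Total = 215.

215


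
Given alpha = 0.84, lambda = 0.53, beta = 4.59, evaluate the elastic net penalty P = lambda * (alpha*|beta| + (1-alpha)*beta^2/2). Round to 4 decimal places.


L1 component = 0.84 * |4.59| = 3.8556.
L2 component = 0.16 * 4.59^2 / 2 = 1.6854.
Penalty = 0.53 * (3.8556 + 1.6854) = 0.53 * 5.5410 = 2.9368.

2.9368


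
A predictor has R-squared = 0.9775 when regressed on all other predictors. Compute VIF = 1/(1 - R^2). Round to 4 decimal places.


Using VIF = 1/(1 - R^2_j):
1 - 0.9775 = 0.0225.
VIF = 44.4444.

44.4444


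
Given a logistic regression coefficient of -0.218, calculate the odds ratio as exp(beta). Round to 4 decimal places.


The odds ratio is computed as:
OR = e^(-0.218) = 0.8041.

0.8041


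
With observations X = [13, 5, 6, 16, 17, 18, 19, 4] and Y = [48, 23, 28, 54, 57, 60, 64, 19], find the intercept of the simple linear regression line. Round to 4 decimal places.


First find the slope: b1 = 2.8593.
Means: xbar = 12.2500, ybar = 44.1250.
b0 = ybar - b1 * xbar = 44.1250 - 2.8593 * 12.2500 = 9.0980.

9.0980


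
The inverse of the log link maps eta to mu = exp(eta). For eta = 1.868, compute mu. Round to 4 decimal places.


Apply the inverse link:
mu = e^1.868 = 6.4753.

6.4753


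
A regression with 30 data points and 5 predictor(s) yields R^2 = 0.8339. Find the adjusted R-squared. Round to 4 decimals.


Plug in: Adj R^2 = 1 - (1 - 0.8339) * 29/24.
= 1 - 0.1661 * 29/24
= 1 - 4.8169 / 24
= 1 - 0.2007 = 0.7993.

0.7993


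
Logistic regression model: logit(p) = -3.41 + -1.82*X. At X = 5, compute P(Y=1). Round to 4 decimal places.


z = -3.41 + -1.82 * 5 = -12.5100.
Sigmoid: P = 1 / (1 + exp(12.5100)) = 0.0000.

0.0000


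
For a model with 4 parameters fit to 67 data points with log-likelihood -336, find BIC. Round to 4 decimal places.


k * ln(n) = 4 * ln(67) = 4 * 4.204693 = 16.818772.
-2 * loglik = -2 * (-336) = 672.
BIC = 16.818772 + 672 = 688.818772, which rounds to 688.8188.

688.8188


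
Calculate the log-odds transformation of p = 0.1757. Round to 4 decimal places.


The odds are p/(1-p) = 0.1757 / 0.8243 = 0.2132.
logit(p) = ln(0.2132) = -1.5458.

-1.5458


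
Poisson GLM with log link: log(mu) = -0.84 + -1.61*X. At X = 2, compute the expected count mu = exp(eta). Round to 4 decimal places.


eta = -0.84 + -1.61 * 2 = -4.0600.
mu = exp(-4.0600) = 0.0172.

0.0172


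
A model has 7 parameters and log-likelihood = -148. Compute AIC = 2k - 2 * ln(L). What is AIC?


AIC = 2k - 2*loglik = 2(7) - 2(-148).
= 14 + 296 = 310.

310


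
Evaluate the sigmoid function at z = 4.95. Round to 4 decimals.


exp(-4.9500) = 0.0071.
1 + exp(-z) = 1.0071.
sigmoid = 1/1.0071 = 0.9930.

0.9930


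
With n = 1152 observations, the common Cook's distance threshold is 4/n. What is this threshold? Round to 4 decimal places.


Cook's distance cutoff = 4/n = 4/1152.
= 0.0035.

0.0035


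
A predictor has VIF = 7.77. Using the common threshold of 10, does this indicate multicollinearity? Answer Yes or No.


Compare VIF = 7.77 to the threshold of 10.
7.77 < 10, so the answer is No.

No


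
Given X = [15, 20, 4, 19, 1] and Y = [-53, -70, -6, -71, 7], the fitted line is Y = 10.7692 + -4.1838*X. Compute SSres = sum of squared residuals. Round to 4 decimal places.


Predicted values from Y = 10.7692 + -4.1838*X.
Residuals: [-1.0122, 2.9068, -0.0340, -2.2770, 0.4146].
SSres = 14.8318.

14.8318


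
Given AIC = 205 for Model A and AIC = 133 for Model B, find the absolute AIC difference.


Absolute difference = |205 - 133| = 72.
The model with lower AIC (B) is preferred.

72


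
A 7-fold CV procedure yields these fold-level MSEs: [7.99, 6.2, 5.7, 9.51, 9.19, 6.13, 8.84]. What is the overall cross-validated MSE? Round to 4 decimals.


Add all fold MSEs: 53.5600.
Divide by k = 7: 53.5600/7 = 7.6514.

7.6514


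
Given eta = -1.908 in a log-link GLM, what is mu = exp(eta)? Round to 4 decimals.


mu = exp(eta) = exp(-1.908).
= 0.1484.

0.1484


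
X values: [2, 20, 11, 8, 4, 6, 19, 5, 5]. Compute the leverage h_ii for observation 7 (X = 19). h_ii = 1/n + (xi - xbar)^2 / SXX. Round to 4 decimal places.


n = 9, xbar = 8.8889.
SXX = sum((xi - xbar)^2) = 340.8889.
h = 1/9 + (19 - 8.8889)^2 / 340.8889 = 0.4110.

0.4110


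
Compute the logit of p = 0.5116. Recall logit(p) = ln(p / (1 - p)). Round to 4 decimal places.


The odds are p/(1-p) = 0.5116 / 0.4884 = 1.0475.
logit(p) = ln(1.0475) = 0.0464.

0.0464


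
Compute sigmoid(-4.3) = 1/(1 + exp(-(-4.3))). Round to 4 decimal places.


Compute exp(4.3000) = 73.6998.
Sigmoid = 1 / (1 + 73.6998) = 1 / 74.6998 = 0.0134.

0.0134


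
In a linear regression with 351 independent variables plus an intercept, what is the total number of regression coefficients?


Total coefficients = number of predictors + 1 (for the intercept).
= 351 + 1 = 352.

352


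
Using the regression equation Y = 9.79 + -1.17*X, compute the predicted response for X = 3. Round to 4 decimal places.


Predicted value:
Y = 9.79 + (-1.17)(3) = 9.79 + -3.5100 = 6.2800.

6.2800


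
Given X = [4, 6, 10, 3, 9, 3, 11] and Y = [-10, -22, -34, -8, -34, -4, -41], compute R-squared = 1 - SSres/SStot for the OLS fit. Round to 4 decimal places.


Fit the OLS line: b0 = 6.3811, b1 = -4.2971.
SSres = 25.5594.
SStot = 1312.8571.
R^2 = 1 - 25.5594/1312.8571 = 0.9805.

0.9805


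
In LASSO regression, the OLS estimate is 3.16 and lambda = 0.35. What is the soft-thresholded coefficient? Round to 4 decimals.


Check: |3.16| = 3.16 vs lambda = 0.35.
Since |beta| > lambda, coefficient = sign(beta)*(|beta| - lambda) = 2.8100.
Soft-thresholded coefficient = 2.8100.

2.8100


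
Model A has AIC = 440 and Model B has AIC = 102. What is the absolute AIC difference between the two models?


Compute |440 - 102| = 338.
Model B has the smaller AIC.

338


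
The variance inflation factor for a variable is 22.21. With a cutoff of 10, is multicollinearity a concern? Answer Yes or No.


Check: VIF = 22.21 vs threshold = 10.
Since 22.21 >= 10, the answer is Yes.

Yes


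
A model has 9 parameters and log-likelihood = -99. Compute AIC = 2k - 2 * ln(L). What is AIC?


AIC = 2k - 2*loglik = 2(9) - 2(-99).
= 18 + 198 = 216.

216


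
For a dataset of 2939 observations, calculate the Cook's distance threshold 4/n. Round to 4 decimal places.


Cook's distance cutoff = 4/n = 4/2939.
= 0.0014.

0.0014


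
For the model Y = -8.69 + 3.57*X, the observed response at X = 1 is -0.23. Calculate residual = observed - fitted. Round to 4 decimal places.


Compute yhat = -8.69 + (3.57)(1) = -5.1200.
Residual = actual - predicted = -0.23 - -5.1200 = 4.8900.

4.8900


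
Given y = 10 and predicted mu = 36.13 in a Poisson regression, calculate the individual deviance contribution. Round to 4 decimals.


y/mu = 10/36.13 = 0.276778 (approx.), and ln(10/36.13) = -1.284538.
y * ln(y/mu) = 10 * -1.284538 = -12.845380.
y - mu = -26.13.
D = 2 * (-12.845380 - -26.13) = 26.569240, which rounds to 26.5692.

26.5692


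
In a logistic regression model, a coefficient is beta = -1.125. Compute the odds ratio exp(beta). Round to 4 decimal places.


The odds ratio is computed as:
OR = e^(-1.125) = 0.3247.

0.3247


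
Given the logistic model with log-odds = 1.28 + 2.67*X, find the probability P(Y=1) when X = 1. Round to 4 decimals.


Linear predictor: z = 1.28 + 2.67 * 1 = 3.9500.
P = 1/(1 + exp(-3.9500)) = 1/(1 + 0.0193) = 0.9811.

0.9811


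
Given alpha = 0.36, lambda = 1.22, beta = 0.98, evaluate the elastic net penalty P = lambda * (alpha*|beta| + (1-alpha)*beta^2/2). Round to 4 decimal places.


alpha * |beta| = 0.36 * 0.98 = 0.3528.
(1-alpha) * beta^2/2 = 0.64 * 0.9604/2 = 0.3073.
Total = 1.22 * (0.3528 + 0.3073) = 0.8054.

0.8054


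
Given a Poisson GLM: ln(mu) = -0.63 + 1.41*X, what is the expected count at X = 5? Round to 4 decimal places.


eta = -0.63 + 1.41 * 5 = 6.4200.
mu = exp(6.4200) = 614.0031.

614.0031


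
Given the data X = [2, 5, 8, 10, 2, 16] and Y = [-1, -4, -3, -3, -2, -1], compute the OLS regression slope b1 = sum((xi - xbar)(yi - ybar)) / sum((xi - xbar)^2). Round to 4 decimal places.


Calculate xbar = 7.1667, ybar = -2.3333.
S_xx = 144.8333, S_xy = 4.3333.
Using b1 = S_xy / S_xx = 4.3333 / 144.8333, we get b1 = 0.0299.

0.0299


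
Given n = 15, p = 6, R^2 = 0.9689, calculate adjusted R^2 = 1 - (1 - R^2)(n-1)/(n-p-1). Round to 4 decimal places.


Plug in: Adj R^2 = 1 - (1 - 0.9689) * 14/8.
= 1 - 0.0311 * 14/8
= 1 - 0.4354 / 8
= 1 - 0.0544 = 0.9456.

0.9456


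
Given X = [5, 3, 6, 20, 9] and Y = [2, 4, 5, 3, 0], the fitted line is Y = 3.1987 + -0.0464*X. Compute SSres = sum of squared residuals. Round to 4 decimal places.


For each point, residual = actual - predicted.
Residuals: [-0.9667, 0.9405, 2.0797, 0.7293, -2.7811].
Sum of squared residuals = 14.4106.

14.4106


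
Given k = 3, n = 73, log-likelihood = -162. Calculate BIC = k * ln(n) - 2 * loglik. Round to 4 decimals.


k * ln(n) = 3 * ln(73) = 3 * 4.290459 = 12.871377.
-2 * loglik = -2 * (-162) = 324.
BIC = 12.871377 + 324 = 336.871377, which rounds to 336.8714.

336.8714


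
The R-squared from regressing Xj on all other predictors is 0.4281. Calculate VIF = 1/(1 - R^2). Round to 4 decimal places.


Denominator: 1 - 0.4281 = 0.5719.
VIF = 1 / 0.5719 = 1.7486.

1.7486


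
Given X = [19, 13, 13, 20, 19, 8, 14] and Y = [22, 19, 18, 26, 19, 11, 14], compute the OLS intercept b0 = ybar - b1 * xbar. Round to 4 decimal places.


First find the slope: b1 = 0.9627.
Means: xbar = 15.1429, ybar = 18.4286.
b0 = ybar - b1 * xbar = 18.4286 - 0.9627 * 15.1429 = 3.8507.

3.8507


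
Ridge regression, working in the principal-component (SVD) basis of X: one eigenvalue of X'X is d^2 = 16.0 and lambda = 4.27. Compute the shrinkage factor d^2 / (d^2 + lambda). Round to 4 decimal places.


Compute the denominator: 16.0 + 4.27 = 20.2700.
Shrinkage factor = 16.0 / 20.2700 = 0.7893.

0.7893


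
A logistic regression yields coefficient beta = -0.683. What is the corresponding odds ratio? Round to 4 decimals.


Odds ratio = exp(beta) = exp(-0.683).
= 0.5051.

0.5051


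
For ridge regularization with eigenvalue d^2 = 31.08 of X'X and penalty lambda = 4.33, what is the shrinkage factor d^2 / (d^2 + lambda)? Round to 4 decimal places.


d^2 + lambda = 31.08 + 4.33 = 35.4100.
Shrinkage factor = 31.08/35.4100 = 0.8777.

0.8777


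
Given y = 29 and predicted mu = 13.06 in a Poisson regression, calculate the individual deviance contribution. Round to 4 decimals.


y/mu = 29/13.06 = 2.220521 (approx.), and ln(29/13.06) = 0.797742.
y * ln(y/mu) = 29 * 0.797742 = 23.134518.
y - mu = 15.94.
D = 2 * (23.134518 - 15.94) = 14.389036, which rounds to 14.3890.

14.3890


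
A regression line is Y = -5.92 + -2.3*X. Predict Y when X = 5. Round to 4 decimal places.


Substitute X = 5 into the equation:
Y = -5.92 + -2.3 * 5 = -5.92 + -11.5000 = -17.4200.

-17.4200


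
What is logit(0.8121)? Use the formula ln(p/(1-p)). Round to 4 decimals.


The odds are p/(1-p) = 0.8121 / 0.1879 = 4.3220.
logit(p) = ln(4.3220) = 1.4637.

1.4637


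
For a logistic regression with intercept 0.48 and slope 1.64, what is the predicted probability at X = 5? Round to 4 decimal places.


z = 0.48 + 1.64 * 5 = 8.6800.
Sigmoid: P = 1 / (1 + exp(-8.6800)) = 0.9998.

0.9998


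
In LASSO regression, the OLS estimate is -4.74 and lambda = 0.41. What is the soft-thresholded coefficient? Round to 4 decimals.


Check: |-4.74| = 4.74 vs lambda = 0.41.
Since |beta| > lambda, coefficient = sign(beta)*(|beta| - lambda) = -4.3300.
Soft-thresholded coefficient = -4.3300.

-4.3300


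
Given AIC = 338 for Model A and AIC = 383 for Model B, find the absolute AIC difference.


Compute |338 - 383| = 45.
Model A has the smaller AIC.

45


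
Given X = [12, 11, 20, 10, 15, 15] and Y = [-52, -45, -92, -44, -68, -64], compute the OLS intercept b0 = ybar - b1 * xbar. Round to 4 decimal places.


The slope is b1 = -4.9352.
Sample means are xbar = 13.8333 and ybar = -60.8333.
Intercept: b0 = -60.8333 - (-4.9352)(13.8333) = 7.4364.

7.4364


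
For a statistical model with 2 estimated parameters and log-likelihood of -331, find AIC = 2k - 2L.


Compute:
2k = 2*2 = 4.
-2*loglik = -2*(-331) = 662.
AIC = 4 + 662 = 666.

666


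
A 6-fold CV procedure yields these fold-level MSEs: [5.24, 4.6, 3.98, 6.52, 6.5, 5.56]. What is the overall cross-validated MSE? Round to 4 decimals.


Add all fold MSEs: 32.4000.
Divide by k = 6: 32.4000/6 = 5.4000.

5.4000


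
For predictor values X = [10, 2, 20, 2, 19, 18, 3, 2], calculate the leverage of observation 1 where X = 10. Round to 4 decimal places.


Mean of X: xbar = 9.5000.
SXX = 484.0000.
For X = 10: h = 1/8 + (10 - 9.5000)^2/484.0000 = 0.1255.

0.1255


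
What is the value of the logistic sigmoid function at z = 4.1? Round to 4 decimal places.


Compute exp(-4.1000) = 0.0166.
Sigmoid = 1 / (1 + 0.0166) = 1 / 1.0166 = 0.9837.

0.9837


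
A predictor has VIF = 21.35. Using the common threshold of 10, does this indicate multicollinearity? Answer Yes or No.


Compare VIF = 21.35 to the threshold of 10.
21.35 >= 10, so the answer is Yes.

Yes


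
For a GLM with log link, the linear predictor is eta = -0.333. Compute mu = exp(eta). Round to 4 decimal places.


mu = exp(eta) = exp(-0.333).
= 0.7168.

0.7168


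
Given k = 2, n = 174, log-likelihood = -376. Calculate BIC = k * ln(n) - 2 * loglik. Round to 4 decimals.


Compute k*ln(n) = 2*ln(174) = 2*5.159055 = 10.318110.
Then -2*loglik = 752.
BIC = 10.318110 + 752 = 762.318110, which rounds to 762.3181.

762.3181


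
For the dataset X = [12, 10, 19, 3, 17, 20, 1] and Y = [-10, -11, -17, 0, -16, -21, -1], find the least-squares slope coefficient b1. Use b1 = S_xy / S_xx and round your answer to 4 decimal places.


First compute the means: xbar = 11.7143, ybar = -10.8571.
Then S_xx = sum((xi - xbar)^2) = 343.4286.
S_xy = sum((xi - xbar)(yi - ybar)) = -355.7143.
b1 = S_xy / S_xx = -355.7143 / 343.4286 = -1.0358.

-1.0358


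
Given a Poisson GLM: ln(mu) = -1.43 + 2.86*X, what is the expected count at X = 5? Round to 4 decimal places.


Linear predictor: eta = -1.43 + (2.86)(5) = 12.8700.
Expected count: mu = exp(12.8700) = 388481.1781.

388481.1781


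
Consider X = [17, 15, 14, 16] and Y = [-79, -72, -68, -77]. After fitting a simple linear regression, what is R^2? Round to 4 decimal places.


After computing the OLS fit (b0=-15.1000, b1=-3.8000):
SSres = 1.8000, SStot = 74.0000.
R^2 = 1 - 1.8000/74.0000 = 0.9757.

0.9757


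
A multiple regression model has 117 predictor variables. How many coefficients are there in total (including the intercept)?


Each predictor gets one coefficient, plus one intercept.
Total parameters = 117 + 1 = 118.

118


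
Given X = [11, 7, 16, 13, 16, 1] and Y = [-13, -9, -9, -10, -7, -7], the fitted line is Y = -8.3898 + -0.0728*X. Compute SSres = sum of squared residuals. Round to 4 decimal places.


For each point, residual = actual - predicted.
Residuals: [-3.8094, -0.1006, 0.5546, -0.6638, 2.5546, 1.4626].
Sum of squared residuals = 23.9350.

23.9350


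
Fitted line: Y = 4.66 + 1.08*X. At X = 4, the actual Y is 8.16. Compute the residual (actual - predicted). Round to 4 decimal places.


Fitted value at X = 4 is yhat = 4.66 + 1.08*4 = 8.9800.
Residual = 8.16 - 8.9800 = -0.8200.

-0.8200


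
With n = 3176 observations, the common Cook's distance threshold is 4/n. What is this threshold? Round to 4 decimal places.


Using the rule of thumb:
Threshold = 4 / 3176 = 0.0013.

0.0013


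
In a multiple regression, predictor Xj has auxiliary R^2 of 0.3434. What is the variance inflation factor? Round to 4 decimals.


VIF = 1 / (1 - 0.3434).
= 1 / 0.6566 = 1.5230.

1.5230


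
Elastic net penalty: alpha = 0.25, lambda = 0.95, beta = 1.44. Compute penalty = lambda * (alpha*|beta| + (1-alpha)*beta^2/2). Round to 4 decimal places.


alpha * |beta| = 0.25 * 1.44 = 0.3600.
(1-alpha) * beta^2/2 = 0.75 * 2.0736/2 = 0.7776.
Total = 0.95 * (0.3600 + 0.7776) = 1.0807.

1.0807


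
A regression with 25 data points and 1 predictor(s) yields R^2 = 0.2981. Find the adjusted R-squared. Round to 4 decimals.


Plug in: Adj R^2 = 1 - (1 - 0.2981) * 24/23.
= 1 - 0.7019 * 24/23
= 1 - 16.8456 / 23
= 1 - 0.7324 = 0.2676.

0.2676


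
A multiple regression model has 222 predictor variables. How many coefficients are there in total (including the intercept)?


Total coefficients = number of predictors + 1 (for the intercept).
= 222 + 1 = 223.

223


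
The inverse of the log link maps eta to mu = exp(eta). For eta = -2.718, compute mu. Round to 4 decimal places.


mu = exp(eta) = exp(-2.718).
= 0.0660.

0.0660


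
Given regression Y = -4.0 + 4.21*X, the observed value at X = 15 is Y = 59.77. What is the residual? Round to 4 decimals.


Predicted = -4.0 + 4.21 * 15 = 59.1500.
Residual = 59.77 - 59.1500 = 0.6200.

0.6200


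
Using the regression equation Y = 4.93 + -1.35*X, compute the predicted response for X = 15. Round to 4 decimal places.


Plug X = 15 into Y = 4.93 + -1.35*X:
Y = 4.93 + -20.2500 = -15.3200.

-15.3200


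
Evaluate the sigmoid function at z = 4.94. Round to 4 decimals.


exp(-4.9400) = 0.0072.
1 + exp(-z) = 1.0072.
sigmoid = 1/1.0072 = 0.9929.

0.9929


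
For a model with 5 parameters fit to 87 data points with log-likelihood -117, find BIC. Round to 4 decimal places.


ln(87) = 4.465908.
k * ln(n) = 5 * 4.465908 = 22.329540.
-2L = 234.
BIC = 22.329540 + 234 = 256.329540, which rounds to 256.3295.

256.3295


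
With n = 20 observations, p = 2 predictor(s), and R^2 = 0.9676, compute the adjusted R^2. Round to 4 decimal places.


Plug in: Adj R^2 = 1 - (1 - 0.9676) * 19/17.
= 1 - 0.0324 * 19/17
= 1 - 0.6156 / 17
= 1 - 0.0362 = 0.9638.

0.9638


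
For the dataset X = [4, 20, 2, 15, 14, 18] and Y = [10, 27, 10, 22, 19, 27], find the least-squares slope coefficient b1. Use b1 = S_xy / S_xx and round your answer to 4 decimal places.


The sample means are xbar = 12.1667 and ybar = 19.1667.
Compute S_xx = 276.8333 and S_xy = 282.8333.
Slope b1 = S_xy / S_xx = 282.8333 / 276.8333 = 1.0217.

1.0217


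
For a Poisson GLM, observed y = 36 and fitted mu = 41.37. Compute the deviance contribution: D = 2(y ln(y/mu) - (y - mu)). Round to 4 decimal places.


First: ln(36/41.37) = -0.139037.
Then: 36 * -0.139037 = -5.005332.
y - mu = 36 - 41.37 = -5.37.
D = 2(-5.005332 - -5.37) = 0.729336, which rounds to 0.7293.

0.7293


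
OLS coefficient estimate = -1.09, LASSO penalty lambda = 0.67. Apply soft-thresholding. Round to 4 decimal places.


Absolute value: |-1.09| = 1.09.
Compare to lambda = 0.67.
Since |beta| > lambda, coefficient = sign(beta)*(|beta| - lambda) = -0.4200.

-0.4200


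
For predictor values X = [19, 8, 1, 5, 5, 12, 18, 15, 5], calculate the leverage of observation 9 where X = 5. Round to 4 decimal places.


Compute xbar = 9.7778 with n = 9 observations.
SXX = 333.5556.
Leverage = 1/9 + (5 - 9.7778)^2/333.5556 = 0.1795.

0.1795


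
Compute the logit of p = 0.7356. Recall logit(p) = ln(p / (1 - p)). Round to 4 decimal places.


Compute the odds: 0.7356/0.2644 = 2.7821.
Take the natural log: ln(2.7821) = 1.0232.

1.0232


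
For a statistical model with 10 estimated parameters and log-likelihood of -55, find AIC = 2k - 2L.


AIC = 2*10 - 2*(-55).
= 20 + 110 = 130.

130


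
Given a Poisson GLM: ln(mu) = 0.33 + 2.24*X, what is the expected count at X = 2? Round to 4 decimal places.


Compute eta = 0.33 + 2.24 * 2 = 4.8100.
Apply inverse link: mu = e^4.8100 = 122.7316.

122.7316


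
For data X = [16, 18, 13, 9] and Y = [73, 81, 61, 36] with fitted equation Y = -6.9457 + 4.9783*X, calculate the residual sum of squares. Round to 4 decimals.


Predicted values from Y = -6.9457 + 4.9783*X.
Residuals: [0.2929, -1.6637, 3.2278, -1.8590].
SSres = 16.7283.

16.7283


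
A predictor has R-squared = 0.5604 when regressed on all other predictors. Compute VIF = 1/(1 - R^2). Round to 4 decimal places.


VIF = 1 / (1 - 0.5604).
= 1 / 0.4396 = 2.2748.

2.2748


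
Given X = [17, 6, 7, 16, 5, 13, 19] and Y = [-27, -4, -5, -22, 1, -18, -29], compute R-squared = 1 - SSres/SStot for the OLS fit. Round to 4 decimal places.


Fit the OLS line: b0 = 9.7511, b1 = -2.0754.
SSres = 9.7155.
SStot = 874.8571.
R^2 = 1 - 9.7155/874.8571 = 0.9889.

0.9889


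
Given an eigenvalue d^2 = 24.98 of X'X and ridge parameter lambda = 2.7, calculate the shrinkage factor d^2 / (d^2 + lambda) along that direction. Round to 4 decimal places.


Compute the denominator: 24.98 + 2.7 = 27.6800.
Shrinkage factor = 24.98 / 27.6800 = 0.9025.

0.9025


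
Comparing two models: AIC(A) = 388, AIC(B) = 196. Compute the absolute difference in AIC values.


Compute |388 - 196| = 192.
Model B has the smaller AIC.

192


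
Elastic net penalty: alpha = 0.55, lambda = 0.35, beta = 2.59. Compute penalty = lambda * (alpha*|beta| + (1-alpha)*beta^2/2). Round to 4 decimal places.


alpha * |beta| = 0.55 * 2.59 = 1.4245.
(1-alpha) * beta^2/2 = 0.45 * 6.7081/2 = 1.5093.
Total = 0.35 * (1.4245 + 1.5093) = 1.0268.

1.0268


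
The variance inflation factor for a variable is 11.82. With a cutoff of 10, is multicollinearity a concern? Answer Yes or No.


The threshold is 10.
VIF = 11.82 is >= 10.
Multicollinearity indication: Yes.

Yes


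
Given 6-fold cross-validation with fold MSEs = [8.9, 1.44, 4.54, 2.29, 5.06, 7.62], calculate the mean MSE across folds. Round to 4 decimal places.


Sum of fold MSEs = 29.8500.
Average = 29.8500 / 6 = 4.9750.

4.9750


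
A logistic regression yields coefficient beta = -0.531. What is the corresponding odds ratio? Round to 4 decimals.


exp(-0.531) = 0.5880.
So the odds ratio is 0.5880.

0.5880


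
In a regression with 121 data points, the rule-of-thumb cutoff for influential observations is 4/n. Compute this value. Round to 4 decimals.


Using the rule of thumb:
Threshold = 4 / 121 = 0.0331.

0.0331


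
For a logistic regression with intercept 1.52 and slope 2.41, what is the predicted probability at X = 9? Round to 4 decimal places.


Linear predictor: z = 1.52 + 2.41 * 9 = 23.2100.
P = 1/(1 + exp(-23.2100)) = 1/(1 + 0.0000) = 1.0000.

1.0000


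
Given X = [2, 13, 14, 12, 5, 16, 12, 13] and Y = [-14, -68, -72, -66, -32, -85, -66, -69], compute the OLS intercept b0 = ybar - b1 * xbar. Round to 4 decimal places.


First find the slope: b1 = -4.8982.
Means: xbar = 10.8750, ybar = -59.0000.
b0 = ybar - b1 * xbar = -59.0000 - -4.8982 * 10.8750 = -5.7319.

-5.7319


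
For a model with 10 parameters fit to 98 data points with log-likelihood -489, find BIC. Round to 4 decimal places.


ln(98) = 4.584967.
k * ln(n) = 10 * 4.584967 = 45.849670.
-2L = 978.
BIC = 45.849670 + 978 = 1023.849670, which rounds to 1023.8497.

1023.8497


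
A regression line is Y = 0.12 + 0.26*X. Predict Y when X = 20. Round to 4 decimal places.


Predicted value:
Y = 0.12 + (0.26)(20) = 0.12 + 5.2000 = 5.3200.

5.3200


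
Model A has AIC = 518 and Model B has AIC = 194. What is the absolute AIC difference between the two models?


Absolute difference = |518 - 194| = 324.
The model with lower AIC (B) is preferred.

324


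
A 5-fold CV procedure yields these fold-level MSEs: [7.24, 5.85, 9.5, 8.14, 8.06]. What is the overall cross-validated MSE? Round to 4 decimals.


Add all fold MSEs: 38.7900.
Divide by k = 5: 38.7900/5 = 7.7580.

7.7580


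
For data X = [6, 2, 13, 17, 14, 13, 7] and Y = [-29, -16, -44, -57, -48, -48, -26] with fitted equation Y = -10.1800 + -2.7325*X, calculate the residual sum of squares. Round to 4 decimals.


For each point, residual = actual - predicted.
Residuals: [-2.4250, -0.3550, 1.7025, -0.3675, 0.4350, -2.2975, 3.3075].
Sum of squared residuals = 25.4475.

25.4475


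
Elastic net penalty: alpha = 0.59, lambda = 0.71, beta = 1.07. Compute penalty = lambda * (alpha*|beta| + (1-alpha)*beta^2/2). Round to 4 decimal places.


L1 component = 0.59 * |1.07| = 0.6313.
L2 component = 0.41 * 1.07^2 / 2 = 0.2347.
Penalty = 0.71 * (0.6313 + 0.2347) = 0.71 * 0.8660 = 0.6149.

0.6149


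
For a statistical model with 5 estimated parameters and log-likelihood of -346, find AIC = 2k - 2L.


Compute:
2k = 2*5 = 10.
-2*loglik = -2*(-346) = 692.
AIC = 10 + 692 = 702.

702


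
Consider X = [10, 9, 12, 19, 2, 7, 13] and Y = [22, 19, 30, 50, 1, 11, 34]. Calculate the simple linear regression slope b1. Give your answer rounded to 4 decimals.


First compute the means: xbar = 10.2857, ybar = 23.8571.
Then S_xx = sum((xi - xbar)^2) = 167.4286.
S_xy = sum((xi - xbar)(yi - ybar)) = 504.2857.
b1 = S_xy / S_xx = 504.2857 / 167.4286 = 3.0119.

3.0119


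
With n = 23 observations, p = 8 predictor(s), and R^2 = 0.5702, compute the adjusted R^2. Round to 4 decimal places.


Plug in: Adj R^2 = 1 - (1 - 0.5702) * 22/14.
= 1 - 0.4298 * 22/14
= 1 - 9.4556 / 14
= 1 - 0.6754 = 0.3246.

0.3246


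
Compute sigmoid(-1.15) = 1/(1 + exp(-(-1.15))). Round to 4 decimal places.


exp(1.1500) = 3.1582.
1 + exp(-z) = 4.1582.
sigmoid = 1/4.1582 = 0.2405.

0.2405


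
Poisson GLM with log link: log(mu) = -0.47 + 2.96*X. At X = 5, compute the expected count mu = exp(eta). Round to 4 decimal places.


eta = -0.47 + 2.96 * 5 = 14.3300.
mu = exp(14.3300) = 1672784.2304.

1672784.2304


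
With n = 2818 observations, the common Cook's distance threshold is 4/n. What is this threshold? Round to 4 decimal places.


The threshold is 4/n.
4/2818 = 0.0014.

0.0014


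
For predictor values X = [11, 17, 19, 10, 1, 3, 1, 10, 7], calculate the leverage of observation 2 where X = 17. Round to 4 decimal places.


Compute xbar = 8.7778 with n = 9 observations.
SXX = 337.5556.
Leverage = 1/9 + (17 - 8.7778)^2/337.5556 = 0.3114.

0.3114


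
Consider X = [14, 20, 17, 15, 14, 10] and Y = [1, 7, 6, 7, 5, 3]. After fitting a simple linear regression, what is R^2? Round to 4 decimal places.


Fit the OLS line: b0 = -2.1310, b1 = 0.4643.
SSres = 16.7619.
SStot = 28.8333.
R^2 = 1 - 16.7619/28.8333 = 0.4187.

0.4187


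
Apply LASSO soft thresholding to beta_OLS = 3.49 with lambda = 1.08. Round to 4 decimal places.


Check: |3.49| = 3.49 vs lambda = 1.08.
Since |beta| > lambda, coefficient = sign(beta)*(|beta| - lambda) = 2.4100.
Soft-thresholded coefficient = 2.4100.

2.4100


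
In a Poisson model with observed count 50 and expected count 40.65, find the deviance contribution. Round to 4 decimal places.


Compute y*ln(y/mu) = 50*ln(50/40.65) = 50*0.207024 = 10.351200.
y - mu = 9.35.
D = 2*(10.351200 - (9.35)) = 2.002400, which rounds to 2.0024.

2.0024


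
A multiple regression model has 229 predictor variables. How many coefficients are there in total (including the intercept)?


Total coefficients = number of predictors + 1 (for the intercept).
= 229 + 1 = 230.

230


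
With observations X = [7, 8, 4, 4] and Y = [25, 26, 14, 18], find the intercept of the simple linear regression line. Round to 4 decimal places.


First find the slope: b1 = 2.6471.
Means: xbar = 5.7500, ybar = 20.7500.
b0 = ybar - b1 * xbar = 20.7500 - 2.6471 * 5.7500 = 5.5294.

5.5294


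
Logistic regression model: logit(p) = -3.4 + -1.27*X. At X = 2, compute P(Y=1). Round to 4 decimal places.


z = -3.4 + -1.27 * 2 = -5.9400.
Sigmoid: P = 1 / (1 + exp(5.9400)) = 0.0026.

0.0026


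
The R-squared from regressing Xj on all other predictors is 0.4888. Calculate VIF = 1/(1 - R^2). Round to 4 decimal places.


Using VIF = 1/(1 - R^2_j):
1 - 0.4888 = 0.5112.
VIF = 1.9562.

1.9562


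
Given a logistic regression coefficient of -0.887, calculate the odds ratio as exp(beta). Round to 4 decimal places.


The odds ratio is computed as:
OR = e^(-0.887) = 0.4119.

0.4119


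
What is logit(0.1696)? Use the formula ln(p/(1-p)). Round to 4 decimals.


1 - p = 0.8304.
p/(1-p) = 0.2042.
logit = ln(0.2042) = -1.5885.

-1.5885


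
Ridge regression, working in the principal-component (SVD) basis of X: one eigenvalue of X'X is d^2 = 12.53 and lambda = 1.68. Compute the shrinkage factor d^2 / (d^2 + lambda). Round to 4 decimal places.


Denominator = d^2 + lambda = 12.53 + 1.68 = 14.2100.
Shrinkage = 12.53 / 14.2100 = 0.8818.

0.8818


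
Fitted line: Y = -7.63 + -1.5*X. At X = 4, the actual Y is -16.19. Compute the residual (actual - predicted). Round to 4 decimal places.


Compute yhat = -7.63 + (-1.5)(4) = -13.6300.
Residual = actual - predicted = -16.19 - -13.6300 = -2.5600.

-2.5600


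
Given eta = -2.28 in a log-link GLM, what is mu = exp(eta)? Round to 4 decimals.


mu = exp(eta) = exp(-2.28).
= 0.1023.

0.1023


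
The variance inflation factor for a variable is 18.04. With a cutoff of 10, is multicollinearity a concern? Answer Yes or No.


Compare VIF = 18.04 to the threshold of 10.
18.04 >= 10, so the answer is Yes.

Yes


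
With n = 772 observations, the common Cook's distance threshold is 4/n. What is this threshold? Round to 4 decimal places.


The threshold is 4/n.
4/772 = 0.0052.

0.0052


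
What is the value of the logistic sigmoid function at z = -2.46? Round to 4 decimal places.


exp(2.4600) = 11.7048.
1 + exp(-z) = 12.7048.
sigmoid = 1/12.7048 = 0.0787.

0.0787


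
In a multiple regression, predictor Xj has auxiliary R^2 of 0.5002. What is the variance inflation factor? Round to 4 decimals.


Denominator: 1 - 0.5002 = 0.4998.
VIF = 1 / 0.4998 = 2.0008.

2.0008


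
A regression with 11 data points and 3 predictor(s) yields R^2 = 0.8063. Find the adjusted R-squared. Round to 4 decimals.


Adjusted R^2 = 1 - (1 - R^2) * (n-1)/(n-p-1).
(1 - R^2) = 0.1937.
(n-1)/(n-p-1) = 10/7.
(1 - R^2) * (n-1) = 0.1937 * 10 = 1.9370.
Divide by (n-p-1): 1.9370 / 7 = 0.2767.
Adj R^2 = 1 - 0.2767 = 0.7233.

0.7233


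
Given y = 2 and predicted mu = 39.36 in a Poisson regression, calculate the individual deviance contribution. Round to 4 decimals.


Compute y*ln(y/mu) = 2*ln(2/39.36) = 2*-2.979603 = -5.959206.
y - mu = -37.36.
D = 2*(-5.959206 - (-37.36)) = 62.801588, which rounds to 62.8016.

62.8016


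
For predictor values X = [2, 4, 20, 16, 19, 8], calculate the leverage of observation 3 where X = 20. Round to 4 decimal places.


Mean of X: xbar = 11.5000.
SXX = 307.5000.
For X = 20: h = 1/6 + (20 - 11.5000)^2/307.5000 = 0.4016.

0.4016


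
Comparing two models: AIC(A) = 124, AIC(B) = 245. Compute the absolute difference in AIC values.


Compute |124 - 245| = 121.
Model A has the smaller AIC.

121


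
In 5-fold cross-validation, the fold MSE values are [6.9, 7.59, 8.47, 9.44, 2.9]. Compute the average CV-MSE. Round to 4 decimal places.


Add all fold MSEs: 35.3000.
Divide by k = 5: 35.3000/5 = 7.0600.

7.0600


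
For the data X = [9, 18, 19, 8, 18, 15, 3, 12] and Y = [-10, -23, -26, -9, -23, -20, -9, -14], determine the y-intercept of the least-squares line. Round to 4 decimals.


The slope is b1 = -1.1685.
Sample means are xbar = 12.7500 and ybar = -16.7500.
Intercept: b0 = -16.7500 - (-1.1685)(12.7500) = -1.8521.

-1.8521


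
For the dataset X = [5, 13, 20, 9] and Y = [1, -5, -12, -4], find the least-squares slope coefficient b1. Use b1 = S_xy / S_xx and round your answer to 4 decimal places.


Calculate xbar = 11.7500, ybar = -5.0000.
S_xx = 122.7500, S_xy = -101.0000.
Using b1 = S_xy / S_xx = -101.0000 / 122.7500, we get b1 = -0.8228.

-0.8228


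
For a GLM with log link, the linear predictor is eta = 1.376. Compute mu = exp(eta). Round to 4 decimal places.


The inverse log link gives:
mu = exp(1.376) = 3.9590.

3.9590


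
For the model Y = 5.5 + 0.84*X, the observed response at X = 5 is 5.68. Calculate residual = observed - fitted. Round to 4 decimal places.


Predicted = 5.5 + 0.84 * 5 = 9.7000.
Residual = 5.68 - 9.7000 = -4.0200.

-4.0200


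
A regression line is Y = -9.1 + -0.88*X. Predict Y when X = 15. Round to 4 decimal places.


Substitute X = 15 into the equation:
Y = -9.1 + -0.88 * 15 = -9.1 + -13.2000 = -22.3000.

-22.3000


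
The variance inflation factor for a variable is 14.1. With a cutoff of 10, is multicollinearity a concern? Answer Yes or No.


Check: VIF = 14.1 vs threshold = 10.
Since 14.1 >= 10, the answer is Yes.

Yes


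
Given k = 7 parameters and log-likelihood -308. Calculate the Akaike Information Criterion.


AIC = 2*7 - 2*(-308).
= 14 + 616 = 630.

630


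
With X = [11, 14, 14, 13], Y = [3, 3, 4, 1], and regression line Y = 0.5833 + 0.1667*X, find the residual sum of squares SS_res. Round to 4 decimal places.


Compute predicted values, then residuals = yi - yhat_i.
Residuals: [0.5830, 0.0829, 1.0829, -1.7504].
SSres = sum(residual^2) = 4.5833.

4.5833


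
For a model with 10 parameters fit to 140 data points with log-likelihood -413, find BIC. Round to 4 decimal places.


ln(140) = 4.941642.
k * ln(n) = 10 * 4.941642 = 49.416420.
-2L = 826.
BIC = 49.416420 + 826 = 875.416420, which rounds to 875.4164.

875.4164


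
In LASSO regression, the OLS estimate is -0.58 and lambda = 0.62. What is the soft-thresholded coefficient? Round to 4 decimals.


|beta_OLS| = 0.58.
lambda = 0.62.
Since |beta| <= lambda, the coefficient is set to 0.
Result = 0.0000.

0.0000


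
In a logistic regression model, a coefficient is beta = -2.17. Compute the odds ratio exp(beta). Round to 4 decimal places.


exp(-2.17) = 0.1142.
So the odds ratio is 0.1142.

0.1142


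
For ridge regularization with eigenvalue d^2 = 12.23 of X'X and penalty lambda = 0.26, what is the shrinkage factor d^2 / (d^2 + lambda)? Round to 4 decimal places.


Denominator = d^2 + lambda = 12.23 + 0.26 = 12.4900.
Shrinkage = 12.23 / 12.4900 = 0.9792.

0.9792


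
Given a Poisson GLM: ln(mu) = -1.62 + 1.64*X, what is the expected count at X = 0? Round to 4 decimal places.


Compute eta = -1.62 + 1.64 * 0 = -1.6200.
Apply inverse link: mu = e^-1.6200 = 0.1979.

0.1979


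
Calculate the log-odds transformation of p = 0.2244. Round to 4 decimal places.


Compute the odds: 0.2244/0.7756 = 0.2893.
Take the natural log: ln(0.2893) = -1.2402.

-1.2402


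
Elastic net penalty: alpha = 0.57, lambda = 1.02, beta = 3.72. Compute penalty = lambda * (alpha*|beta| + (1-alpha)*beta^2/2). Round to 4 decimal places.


Compute:
L1 = 0.57 * 3.72 = 2.1204.
L2 = 0.43 * 3.72^2 / 2 = 2.9753.
Penalty = 1.02 * (2.1204 + 2.9753) = 5.1976.

5.1976


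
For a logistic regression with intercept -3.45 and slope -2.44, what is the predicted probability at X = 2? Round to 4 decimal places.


Linear predictor: z = -3.45 + -2.44 * 2 = -8.3300.
P = 1/(1 + exp(8.3300)) = 1/(1 + 4146.4176) = 0.0002.

0.0002


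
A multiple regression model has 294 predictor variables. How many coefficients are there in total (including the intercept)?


Each predictor gets one coefficient, plus one intercept.
Total parameters = 294 + 1 = 295.

295


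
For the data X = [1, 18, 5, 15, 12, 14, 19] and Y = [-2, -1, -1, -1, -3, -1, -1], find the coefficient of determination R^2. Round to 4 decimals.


The fitted line is Y = -1.9211 + 0.0410*X.
SSres = 3.2628, SStot = 3.7143.
R^2 = 1 - SSres/SStot = 0.1216.

0.1216


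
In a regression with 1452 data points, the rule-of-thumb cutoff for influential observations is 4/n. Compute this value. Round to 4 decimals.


Cook's distance cutoff = 4/n = 4/1452.
= 0.0028.

0.0028


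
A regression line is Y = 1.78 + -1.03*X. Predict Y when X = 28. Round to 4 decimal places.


Substitute X = 28 into the equation:
Y = 1.78 + -1.03 * 28 = 1.78 + -28.8400 = -27.0600.

-27.0600


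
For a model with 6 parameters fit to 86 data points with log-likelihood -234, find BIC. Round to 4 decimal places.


ln(86) = 4.454347.
k * ln(n) = 6 * 4.454347 = 26.726082.
-2L = 468.
BIC = 26.726082 + 468 = 494.726082, which rounds to 494.7261.

494.7261


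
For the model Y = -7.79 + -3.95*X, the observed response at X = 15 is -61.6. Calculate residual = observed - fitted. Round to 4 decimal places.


Fitted value at X = 15 is yhat = -7.79 + -3.95*15 = -67.0400.
Residual = -61.6 - -67.0400 = 5.4400.

5.4400


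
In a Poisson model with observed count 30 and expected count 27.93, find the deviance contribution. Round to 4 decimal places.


y/mu = 30/27.93 = 1.074114 (approx.), and ln(30/27.93) = 0.071496.
y * ln(y/mu) = 30 * 0.071496 = 2.144880.
y - mu = 2.07.
D = 2 * (2.144880 - 2.07) = 0.149760, which rounds to 0.1498.

0.1498


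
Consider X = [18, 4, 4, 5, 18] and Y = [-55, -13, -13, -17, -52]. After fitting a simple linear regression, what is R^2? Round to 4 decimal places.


The fitted line is Y = -1.8817 + -2.8692*X.
SSres = 5.3550, SStot = 1856.0000.
R^2 = 1 - SSres/SStot = 0.9971.

0.9971


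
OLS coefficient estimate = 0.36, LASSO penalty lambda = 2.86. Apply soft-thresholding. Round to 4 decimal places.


|beta_OLS| = 0.36.
lambda = 2.86.
Since |beta| <= lambda, the coefficient is set to 0.
Result = 0.0000.

0.0000
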